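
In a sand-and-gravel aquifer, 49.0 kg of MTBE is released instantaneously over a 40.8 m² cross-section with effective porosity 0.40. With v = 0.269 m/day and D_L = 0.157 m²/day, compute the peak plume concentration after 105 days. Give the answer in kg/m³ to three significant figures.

The peak of an instantaneous 1D plume sits at x = vt; there the Gaussian factor is 1 and C_max = M/(n_e·A·√(4πDt)), where n_e·A is the pore area the mass is dissolved in.
√(4πDt) = √(4π × 0.157 × 105) = 14.39 m, so C_max = 49.0/(0.40 × 40.8 × 14.39) = 0.209 kg/m³.

0.209 kg/m³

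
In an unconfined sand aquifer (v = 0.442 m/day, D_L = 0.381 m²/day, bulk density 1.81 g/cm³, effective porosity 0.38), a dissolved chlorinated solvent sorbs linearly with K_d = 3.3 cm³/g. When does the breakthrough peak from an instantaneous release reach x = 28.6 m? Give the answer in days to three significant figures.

Retardation factor R = 1 + ρ_b·K_d/n = 1 + 1.81 × 3.3/0.38 = 16.72.
Sorption retards both mechanisms: v_R = v/R = 0.02644 m/day, D_R = D/R = 0.02279 m²/day.
Peak time from v_R²t² + 2D_R t − x² = 0: t = (√(D_R² + v_R²x²) − D_R)/v_R².
√(D_R² + v_R²x²) = √(0.02279² + 0.02644² × 28.6²) = 0.7565; v_R² = 0.0006991.
t = (0.7565 − 0.02279)/0.0006991 = 1050 days.

1050 days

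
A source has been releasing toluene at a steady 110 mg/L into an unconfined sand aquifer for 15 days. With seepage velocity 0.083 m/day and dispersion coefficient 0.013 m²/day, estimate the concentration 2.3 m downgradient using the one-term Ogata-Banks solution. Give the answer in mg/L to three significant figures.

5.01 mg/L

For a continuous step input, C/C₀ ≈ ½·erfc((x−vt)/(2√(Dt))).
vt = 0.083 × 15 = 1.245 m and 2√(Dt) = 2√(0.013 × 15) = 0.8832 m.
Argument (x−vt)/(2√(Dt)) = (2.3 − 1.245)/0.8832 = 1.195; ½·erfc(1.195) = 0.04552.
C = 110 × 0.04552 = 5.01 mg/L.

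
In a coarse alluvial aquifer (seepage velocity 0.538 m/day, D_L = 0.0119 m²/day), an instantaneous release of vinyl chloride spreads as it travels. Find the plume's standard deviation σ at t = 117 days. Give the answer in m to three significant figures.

Dispersive spreading gives a Gaussian with σ² = 2Dt; advection only shifts the center.
σ = √(2 × 0.0119 × 117) = 1.67 m.

1.67 m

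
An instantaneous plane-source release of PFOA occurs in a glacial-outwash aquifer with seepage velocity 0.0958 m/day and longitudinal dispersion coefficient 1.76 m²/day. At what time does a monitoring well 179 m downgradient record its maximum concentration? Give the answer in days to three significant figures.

For the 1D instantaneous-source solution, setting ∂C/∂t = 0 at fixed x gives v²t² + 2Dt − x² = 0, so t = (√(D² + v²x²) − D)/v².
√(D² + v²x²) = √(1.76² + 0.0958² × 179²) = 17.24; v² = 0.00917764.
t = (17.24 − 1.76)/0.00917764 = 1690 days (vs. the pure-advection estimate x/v = 1870 d).

1690 days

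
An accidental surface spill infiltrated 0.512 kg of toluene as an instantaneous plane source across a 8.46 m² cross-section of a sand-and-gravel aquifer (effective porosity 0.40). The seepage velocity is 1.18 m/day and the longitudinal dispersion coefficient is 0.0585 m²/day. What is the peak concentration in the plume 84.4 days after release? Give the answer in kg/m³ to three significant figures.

The peak of an instantaneous 1D plume sits at x = vt; there the Gaussian factor is 1 and C_max = M/(n_e·A·√(4πDt)), where n_e·A is the pore area the mass is dissolved in.
√(4πDt) = √(4π × 0.0585 × 84.4) = 7.877 m, so C_max = 0.512/(0.40 × 8.46 × 7.877) = 0.0192 kg/m³.

0.0192 kg/m³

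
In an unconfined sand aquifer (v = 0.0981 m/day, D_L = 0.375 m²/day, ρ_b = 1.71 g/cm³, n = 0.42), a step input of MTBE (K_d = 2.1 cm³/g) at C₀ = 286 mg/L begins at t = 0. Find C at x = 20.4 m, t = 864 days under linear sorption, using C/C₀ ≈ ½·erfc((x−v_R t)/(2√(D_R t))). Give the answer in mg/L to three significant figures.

23.1 mg/L

Retardation factor R = 1 + ρ_b·K_d/n = 1 + 1.71 × 2.1/0.42 = 9.550.
Sorption retards both mechanisms: v_R = v/R = 0.01027 m/day, D_R = D/R = 0.03927 m²/day.
v_R·t = 0.01027 × 864 = 8.87328 m; 2√(D_R t) = 11.65 m; argument = (20.4 − 8.87328)/11.65 = 0.9894.
C = C₀ × ½·erfc(0.9894) = 286 × 0.08087 = 23.1 mg/L.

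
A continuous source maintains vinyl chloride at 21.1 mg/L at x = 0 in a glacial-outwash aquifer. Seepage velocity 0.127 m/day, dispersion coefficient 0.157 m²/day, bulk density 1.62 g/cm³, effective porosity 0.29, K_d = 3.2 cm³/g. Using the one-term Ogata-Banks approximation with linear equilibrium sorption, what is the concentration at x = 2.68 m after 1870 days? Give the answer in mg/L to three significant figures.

Retardation factor R = 1 + ρ_b·K_d/n = 1 + 1.62 × 3.2/0.29 = 18.88.
Sorption retards both mechanisms: v_R = v/R = 0.006727 m/day, D_R = D/R = 0.008316 m²/day.
v_R·t = 0.006727 × 1870 = 12.57949 m; 2√(D_R t) = 7.887 m; argument = (2.68 − 12.57949)/7.887 = -1.255.
C = C₀ × ½·erfc(-1.255) = 21.1 × 0.9620 = 20.3 mg/L.

20.3 mg/L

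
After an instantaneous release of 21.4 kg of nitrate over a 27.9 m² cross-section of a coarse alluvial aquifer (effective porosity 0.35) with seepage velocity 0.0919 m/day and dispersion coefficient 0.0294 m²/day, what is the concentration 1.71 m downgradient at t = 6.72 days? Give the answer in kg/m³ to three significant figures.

For an instantaneous plane source, C(x,t) = M/(n_e·A·√(4πDt)) · exp(−(x−vt)²/(4Dt)), with n_e·A the pore (flow) area.
Plume center vt = 0.0919 × 6.72 = 0.617568 m, so the well at 1.71 m is 1.092432 m downgradient of the peak.
√(4πDt) = 1.576 m, giving peak height M/(n_e·A·√(4πDt)) = 21.4/(0.35 × 27.9 × 1.576) = 1.391 kg/m³.
(x−vt)²/(4Dt) = (1.092432)²/(4 × 0.0294 × 6.72) = 1.510; exp(−1.510) = 0.2209.
C = 1.391 × 0.2209 = 0.307 kg/m³.

0.307 kg/m³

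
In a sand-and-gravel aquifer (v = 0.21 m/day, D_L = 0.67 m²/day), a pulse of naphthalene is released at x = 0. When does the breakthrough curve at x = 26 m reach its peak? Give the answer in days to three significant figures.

For the 1D instantaneous-source solution, setting ∂C/∂t = 0 at fixed x gives v²t² + 2Dt − x² = 0, so t = (√(D² + v²x²) − D)/v².
√(D² + v²x²) = √(0.67² + 0.21² × 26²) = 5.501; v² = 0.0441.
t = (5.501 − 0.67)/0.0441 = 110 days (vs. the pure-advection estimate x/v = 124 d).

110 days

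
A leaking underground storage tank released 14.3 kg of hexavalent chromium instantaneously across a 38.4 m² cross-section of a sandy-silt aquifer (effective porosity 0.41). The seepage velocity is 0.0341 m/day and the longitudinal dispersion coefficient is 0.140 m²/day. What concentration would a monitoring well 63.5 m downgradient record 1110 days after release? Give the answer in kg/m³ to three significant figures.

For an instantaneous plane source, C(x,t) = M/(n_e·A·√(4πDt)) · exp(−(x−vt)²/(4Dt)), with n_e·A the pore (flow) area.
Plume center vt = 0.0341 × 1110 = 37.851 m, so the well at 63.5 m is 25.649 m downgradient of the peak.
√(4πDt) = 44.19 m, giving peak height M/(n_e·A·√(4πDt)) = 14.3/(0.41 × 38.4 × 44.19) = 0.02055 kg/m³.
(x−vt)²/(4Dt) = (25.649)²/(4 × 0.140 × 1110) = 1.058; exp(−1.058) = 0.3471.
C = 0.02055 × 0.3471 = 0.00713 kg/m³.

0.00713 kg/m³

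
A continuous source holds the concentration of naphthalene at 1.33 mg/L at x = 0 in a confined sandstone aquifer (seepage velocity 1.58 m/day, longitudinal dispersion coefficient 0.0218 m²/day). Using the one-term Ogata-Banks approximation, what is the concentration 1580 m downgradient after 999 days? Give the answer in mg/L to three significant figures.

For a continuous step input, C/C₀ ≈ ½·erfc((x−vt)/(2√(Dt))).
vt = 1.58 × 999 = 1578.42 m and 2√(Dt) = 2√(0.0218 × 999) = 9.333 m.
Argument (x−vt)/(2√(Dt)) = (1580 − 1578.42)/9.333 = 0.1693; ½·erfc(0.1693) = 0.4054.
C = 1.33 × 0.4054 = 0.539 mg/L.

0.539 mg/L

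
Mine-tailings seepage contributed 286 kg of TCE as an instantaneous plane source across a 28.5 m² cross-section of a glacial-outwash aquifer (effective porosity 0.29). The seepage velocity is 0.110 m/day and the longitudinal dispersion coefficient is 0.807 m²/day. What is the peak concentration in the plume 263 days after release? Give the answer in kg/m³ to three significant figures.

The peak of an instantaneous 1D plume sits at x = vt; there the Gaussian factor is 1 and C_max = M/(n_e·A·√(4πDt)), where n_e·A is the pore area the mass is dissolved in.
√(4πDt) = √(4π × 0.807 × 263) = 51.64 m, so C_max = 286/(0.29 × 28.5 × 51.64) = 0.670 kg/m³.

0.670 kg/m³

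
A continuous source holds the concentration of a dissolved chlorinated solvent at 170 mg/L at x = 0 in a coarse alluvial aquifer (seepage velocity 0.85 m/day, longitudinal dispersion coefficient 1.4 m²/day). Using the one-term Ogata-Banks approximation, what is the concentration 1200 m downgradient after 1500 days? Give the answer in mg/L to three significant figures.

For a continuous step input, C/C₀ ≈ ½·erfc((x−vt)/(2√(Dt))).
vt = 0.85 × 1500 = 1275 m and 2√(Dt) = 2√(1.4 × 1500) = 91.65 m.
Argument (x−vt)/(2√(Dt)) = (1200 − 1275)/91.65 = -0.8183; ½·erfc(-0.8183) = 0.8764.
C = 170 × 0.8764 = 149 mg/L.

149 mg/L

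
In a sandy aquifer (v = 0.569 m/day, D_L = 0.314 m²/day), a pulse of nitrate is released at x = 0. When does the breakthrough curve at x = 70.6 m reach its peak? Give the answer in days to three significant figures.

123 days

For the 1D instantaneous-source solution, setting ∂C/∂t = 0 at fixed x gives v²t² + 2Dt − x² = 0, so t = (√(D² + v²x²) − D)/v².
√(D² + v²x²) = √(0.314² + 0.569² × 70.6²) = 40.17; v² = 0.323761.
t = (40.17 − 0.314)/0.323761 = 123 days (vs. the pure-advection estimate x/v = 124 d).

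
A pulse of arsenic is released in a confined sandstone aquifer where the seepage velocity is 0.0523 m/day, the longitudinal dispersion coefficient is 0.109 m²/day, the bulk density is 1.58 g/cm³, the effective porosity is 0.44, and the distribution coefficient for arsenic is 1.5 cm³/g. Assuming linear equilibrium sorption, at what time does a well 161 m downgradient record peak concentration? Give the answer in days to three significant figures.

19400 days

Retardation factor R = 1 + ρ_b·K_d/n = 1 + 1.58 × 1.5/0.44 = 6.386.
Sorption retards both mechanisms: v_R = v/R = 0.008190 m/day, D_R = D/R = 0.01707 m²/day.
Peak time from v_R²t² + 2D_R t − x² = 0: t = (√(D_R² + v_R²x²) − D_R)/v_R².
√(D_R² + v_R²x²) = √(0.01707² + 0.008190² × 161²) = 1.319; v_R² = 6.708e-05.
t = (1.319 − 0.01707)/6.708e-05 = 19400 days.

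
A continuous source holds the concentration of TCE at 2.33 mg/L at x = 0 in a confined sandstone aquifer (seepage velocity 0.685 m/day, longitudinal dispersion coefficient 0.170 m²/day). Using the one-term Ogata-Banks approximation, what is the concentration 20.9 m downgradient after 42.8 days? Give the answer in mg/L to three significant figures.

2.30 mg/L

For a continuous step input, C/C₀ ≈ ½·erfc((x−vt)/(2√(Dt))).
vt = 0.685 × 42.8 = 29.318 m and 2√(Dt) = 2√(0.170 × 42.8) = 5.395 m.
Argument (x−vt)/(2√(Dt)) = (20.9 − 29.318)/5.395 = -1.560; ½·erfc(-1.560) = 0.9863.
C = 2.33 × 0.9863 = 2.30 mg/L.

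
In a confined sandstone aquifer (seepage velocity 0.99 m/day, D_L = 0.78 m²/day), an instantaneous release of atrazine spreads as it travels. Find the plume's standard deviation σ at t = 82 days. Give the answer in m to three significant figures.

11.3 m

Dispersive spreading gives a Gaussian with σ² = 2Dt; advection only shifts the center.
σ = √(2 × 0.78 × 82) = 11.3 m.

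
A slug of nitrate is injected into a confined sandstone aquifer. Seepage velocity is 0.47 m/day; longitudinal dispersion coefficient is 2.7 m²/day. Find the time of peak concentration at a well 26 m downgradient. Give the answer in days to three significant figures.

For the 1D instantaneous-source solution, setting ∂C/∂t = 0 at fixed x gives v²t² + 2Dt − x² = 0, so t = (√(D² + v²x²) − D)/v².
√(D² + v²x²) = √(2.7² + 0.47² × 26²) = 12.51; v² = 0.2209.
t = (12.51 − 2.7)/0.2209 = 44.4 days (vs. the pure-advection estimate x/v = 55.3 d).

44.4 days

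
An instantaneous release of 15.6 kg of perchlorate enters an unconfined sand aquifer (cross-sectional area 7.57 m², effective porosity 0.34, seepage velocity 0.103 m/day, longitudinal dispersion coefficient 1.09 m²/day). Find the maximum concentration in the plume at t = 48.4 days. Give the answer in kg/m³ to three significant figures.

0.235 kg/m³

The peak of an instantaneous 1D plume sits at x = vt; there the Gaussian factor is 1 and C_max = M/(n_e·A·√(4πDt)), where n_e·A is the pore area the mass is dissolved in.
√(4πDt) = √(4π × 1.09 × 48.4) = 25.75 m, so C_max = 15.6/(0.34 × 7.57 × 25.75) = 0.235 kg/m³.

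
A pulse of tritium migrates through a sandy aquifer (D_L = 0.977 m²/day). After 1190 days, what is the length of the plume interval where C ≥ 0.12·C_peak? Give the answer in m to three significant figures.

The plume is Gaussian with σ = √(2Dt) = √(2 × 0.977 × 1190) = 48.22 m.
C/C_peak = exp(−Δx²/(2σ²)) = 0.12 ⇒ Δx = σ·√(−2 ln 0.12) = 48.22 × 2.059 = 99.28 m.
Width = 2Δx = 199 m.

199 m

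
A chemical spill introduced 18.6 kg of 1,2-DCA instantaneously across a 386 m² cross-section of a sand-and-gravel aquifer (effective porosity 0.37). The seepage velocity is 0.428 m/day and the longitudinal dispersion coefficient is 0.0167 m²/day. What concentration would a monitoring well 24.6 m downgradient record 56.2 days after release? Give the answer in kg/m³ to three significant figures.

0.0350 kg/m³

For an instantaneous plane source, C(x,t) = M/(n_e·A·√(4πDt)) · exp(−(x−vt)²/(4Dt)), with n_e·A the pore (flow) area.
Plume center vt = 0.428 × 56.2 = 24.0536 m, so the well at 24.6 m is 0.5464 m downgradient of the peak.
√(4πDt) = 3.434 m, giving peak height M/(n_e·A·√(4πDt)) = 18.6/(0.37 × 386 × 3.434) = 0.03792 kg/m³.
(x−vt)²/(4Dt) = (0.5464)²/(4 × 0.0167 × 56.2) = 0.07953; exp(−0.07953) = 0.9236.
C = 0.03792 × 0.9236 = 0.0350 kg/m³.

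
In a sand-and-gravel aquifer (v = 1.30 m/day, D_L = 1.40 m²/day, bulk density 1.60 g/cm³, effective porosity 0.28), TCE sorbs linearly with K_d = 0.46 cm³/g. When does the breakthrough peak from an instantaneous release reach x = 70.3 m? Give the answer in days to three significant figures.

193 days

Retardation factor R = 1 + ρ_b·K_d/n = 1 + 1.60 × 0.46/0.28 = 3.629.
Sorption retards both mechanisms: v_R = v/R = 0.3582 m/day, D_R = D/R = 0.3858 m²/day.
Peak time from v_R²t² + 2D_R t − x² = 0: t = (√(D_R² + v_R²x²) − D_R)/v_R².
√(D_R² + v_R²x²) = √(0.3858² + 0.3582² × 70.3²) = 25.18; v_R² = 0.1283.
t = (25.18 − 0.3858)/0.1283 = 193 days.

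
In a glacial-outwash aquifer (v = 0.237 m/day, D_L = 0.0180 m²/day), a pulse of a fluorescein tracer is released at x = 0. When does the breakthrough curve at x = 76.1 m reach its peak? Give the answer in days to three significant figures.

321 days

For the 1D instantaneous-source solution, setting ∂C/∂t = 0 at fixed x gives v²t² + 2Dt − x² = 0, so t = (√(D² + v²x²) − D)/v².
√(D² + v²x²) = √(0.0180² + 0.237² × 76.1²) = 18.04; v² = 0.056169.
t = (18.04 − 0.0180)/0.056169 = 321 days (vs. the pure-advection estimate x/v = 321 d).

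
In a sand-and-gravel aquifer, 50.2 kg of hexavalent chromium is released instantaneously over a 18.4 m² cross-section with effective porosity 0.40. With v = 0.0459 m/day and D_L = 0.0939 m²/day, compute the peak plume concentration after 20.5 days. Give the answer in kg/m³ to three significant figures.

1.39 kg/m³

The peak of an instantaneous 1D plume sits at x = vt; there the Gaussian factor is 1 and C_max = M/(n_e·A·√(4πDt)), where n_e·A is the pore area the mass is dissolved in.
√(4πDt) = √(4π × 0.0939 × 20.5) = 4.918 m, so C_max = 50.2/(0.40 × 18.4 × 4.918) = 1.39 kg/m³.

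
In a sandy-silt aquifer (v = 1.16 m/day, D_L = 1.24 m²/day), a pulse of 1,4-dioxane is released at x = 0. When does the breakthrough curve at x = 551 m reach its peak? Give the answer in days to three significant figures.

474 days

For the 1D instantaneous-source solution, setting ∂C/∂t = 0 at fixed x gives v²t² + 2Dt − x² = 0, so t = (√(D² + v²x²) − D)/v².
√(D² + v²x²) = √(1.24² + 1.16² × 551²) = 639.2; v² = 1.3456.
t = (639.2 − 1.24)/1.3456 = 474 days (vs. the pure-advection estimate x/v = 475 d).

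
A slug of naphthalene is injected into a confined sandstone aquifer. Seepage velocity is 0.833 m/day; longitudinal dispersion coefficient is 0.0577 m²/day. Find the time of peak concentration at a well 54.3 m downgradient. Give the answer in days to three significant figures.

For the 1D instantaneous-source solution, setting ∂C/∂t = 0 at fixed x gives v²t² + 2Dt − x² = 0, so t = (√(D² + v²x²) − D)/v².
√(D² + v²x²) = √(0.0577² + 0.833² × 54.3²) = 45.23; v² = 0.693889.
t = (45.23 − 0.0577)/0.693889 = 65.1 days (vs. the pure-advection estimate x/v = 65.2 d).

65.1 days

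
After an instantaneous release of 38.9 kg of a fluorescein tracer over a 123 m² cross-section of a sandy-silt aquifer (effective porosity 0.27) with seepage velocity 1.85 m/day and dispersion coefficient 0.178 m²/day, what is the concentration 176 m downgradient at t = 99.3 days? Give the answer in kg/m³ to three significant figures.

0.0339 kg/m³

For an instantaneous plane source, C(x,t) = M/(n_e·A·√(4πDt)) · exp(−(x−vt)²/(4Dt)), with n_e·A the pore (flow) area.
Plume center vt = 1.85 × 99.3 = 183.705 m, so the well at 176 m is 7.705 m upgradient of the peak.
√(4πDt) = 14.90 m, giving peak height M/(n_e·A·√(4πDt)) = 38.9/(0.27 × 123 × 14.90) = 0.07861 kg/m³.
(x−vt)²/(4Dt) = (-7.705)²/(4 × 0.178 × 99.3) = 0.8397; exp(−0.8397) = 0.4318.
C = 0.07861 × 0.4318 = 0.0339 kg/m³.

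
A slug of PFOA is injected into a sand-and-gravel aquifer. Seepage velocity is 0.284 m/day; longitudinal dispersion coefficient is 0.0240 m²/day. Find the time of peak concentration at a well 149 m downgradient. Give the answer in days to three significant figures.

For the 1D instantaneous-source solution, setting ∂C/∂t = 0 at fixed x gives v²t² + 2Dt − x² = 0, so t = (√(D² + v²x²) − D)/v².
√(D² + v²x²) = √(0.0240² + 0.284² × 149²) = 42.32; v² = 0.080656.
t = (42.32 − 0.0240)/0.080656 = 524 days (vs. the pure-advection estimate x/v = 525 d).

524 days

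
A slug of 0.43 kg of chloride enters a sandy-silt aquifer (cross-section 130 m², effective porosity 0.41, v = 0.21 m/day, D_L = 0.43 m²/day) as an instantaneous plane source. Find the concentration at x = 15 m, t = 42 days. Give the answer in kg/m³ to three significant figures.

For an instantaneous plane source, C(x,t) = M/(n_e·A·√(4πDt)) · exp(−(x−vt)²/(4Dt)), with n_e·A the pore (flow) area.
Plume center vt = 0.21 × 42 = 8.82 m, so the well at 15 m is 6.18 m downgradient of the peak.
√(4πDt) = 15.06 m, giving peak height M/(n_e·A·√(4πDt)) = 0.43/(0.41 × 130 × 15.06) = 0.0005357 kg/m³.
(x−vt)²/(4Dt) = (6.18)²/(4 × 0.43 × 42) = 0.5287; exp(−0.5287) = 0.5894.
C = 0.0005357 × 0.5894 = 0.000316 kg/m³.

0.000316 kg/m³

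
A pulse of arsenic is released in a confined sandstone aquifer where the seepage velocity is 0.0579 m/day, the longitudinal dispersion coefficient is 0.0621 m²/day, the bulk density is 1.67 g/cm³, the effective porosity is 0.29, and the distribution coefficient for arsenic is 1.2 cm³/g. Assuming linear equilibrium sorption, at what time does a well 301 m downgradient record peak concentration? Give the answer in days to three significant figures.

41000 days

Retardation factor R = 1 + ρ_b·K_d/n = 1 + 1.67 × 1.2/0.29 = 7.910.
Sorption retards both mechanisms: v_R = v/R = 0.007320 m/day, D_R = D/R = 0.007851 m²/day.
Peak time from v_R²t² + 2D_R t − x² = 0: t = (√(D_R² + v_R²x²) − D_R)/v_R².
√(D_R² + v_R²x²) = √(0.007851² + 0.007320² × 301²) = 2.203; v_R² = 5.358e-05.
t = (2.203 − 0.007851)/5.358e-05 = 41000 days.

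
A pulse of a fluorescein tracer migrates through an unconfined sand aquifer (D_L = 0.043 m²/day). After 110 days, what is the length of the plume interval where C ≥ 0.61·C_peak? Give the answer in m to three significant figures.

6.12 m

The plume is Gaussian with σ = √(2Dt) = √(2 × 0.043 × 110) = 3.076 m.
C/C_peak = exp(−Δx²/(2σ²)) = 0.61 ⇒ Δx = σ·√(−2 ln 0.61) = 3.076 × 0.9943 = 3.058 m.
Width = 2Δx = 6.12 m.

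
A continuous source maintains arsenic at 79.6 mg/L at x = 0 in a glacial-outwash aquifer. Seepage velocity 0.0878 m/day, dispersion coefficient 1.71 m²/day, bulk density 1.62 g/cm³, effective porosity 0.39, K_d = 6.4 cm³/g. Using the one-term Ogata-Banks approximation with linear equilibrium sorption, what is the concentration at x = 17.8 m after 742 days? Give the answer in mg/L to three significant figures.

Retardation factor R = 1 + ρ_b·K_d/n = 1 + 1.62 × 6.4/0.39 = 27.58.
Sorption retards both mechanisms: v_R = v/R = 0.003183 m/day, D_R = D/R = 0.06200 m²/day.
v_R·t = 0.003183 × 742 = 2.361786 m; 2√(D_R t) = 13.57 m; argument = (17.8 − 2.361786)/13.57 = 1.138.
C = C₀ × ½·erfc(1.138) = 79.6 × 0.05377 = 4.28 mg/L.

4.28 mg/L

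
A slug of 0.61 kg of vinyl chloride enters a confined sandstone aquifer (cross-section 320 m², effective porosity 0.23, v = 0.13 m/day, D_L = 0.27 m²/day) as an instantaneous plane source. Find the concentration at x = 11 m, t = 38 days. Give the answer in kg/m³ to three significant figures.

For an instantaneous plane source, C(x,t) = M/(n_e·A·√(4πDt)) · exp(−(x−vt)²/(4Dt)), with n_e·A the pore (flow) area.
Plume center vt = 0.13 × 38 = 4.94 m, so the well at 11 m is 6.06 m downgradient of the peak.
√(4πDt) = 11.35 m, giving peak height M/(n_e·A·√(4πDt)) = 0.61/(0.23 × 320 × 11.35) = 0.0007302 kg/m³.
(x−vt)²/(4Dt) = (6.06)²/(4 × 0.27 × 38) = 0.8948; exp(−0.8948) = 0.4087.
C = 0.0007302 × 0.4087 = 0.000298 kg/m³.

0.000298 kg/m³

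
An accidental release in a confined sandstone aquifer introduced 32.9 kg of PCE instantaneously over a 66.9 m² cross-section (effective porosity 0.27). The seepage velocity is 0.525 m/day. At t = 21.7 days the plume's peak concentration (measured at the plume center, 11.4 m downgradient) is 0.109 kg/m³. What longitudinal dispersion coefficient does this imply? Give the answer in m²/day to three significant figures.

1.02 m²/day

At the plume center C_max = M/(n_e·A·√(4πDt)), so D = M²/(4πt·(n_e·A·C_max)²).
n_e·A·C_max = 0.27 × 66.9 × 0.109 = 1.969 kg/m.
D = 32.9²/(4π × 21.7 × 1.969²) = 1.02 m²/day.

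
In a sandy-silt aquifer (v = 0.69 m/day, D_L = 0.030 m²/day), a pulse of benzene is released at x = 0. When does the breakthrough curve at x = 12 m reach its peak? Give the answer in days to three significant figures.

17.3 days

For the 1D instantaneous-source solution, setting ∂C/∂t = 0 at fixed x gives v²t² + 2Dt − x² = 0, so t = (√(D² + v²x²) − D)/v².
√(D² + v²x²) = √(0.030² + 0.69² × 12²) = 8.280; v² = 0.4761.
t = (8.280 − 0.030)/0.4761 = 17.3 days (vs. the pure-advection estimate x/v = 17.4 d).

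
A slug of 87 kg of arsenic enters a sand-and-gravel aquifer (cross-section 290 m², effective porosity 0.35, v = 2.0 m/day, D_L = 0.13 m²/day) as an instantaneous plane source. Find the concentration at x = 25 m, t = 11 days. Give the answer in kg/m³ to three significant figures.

0.0419 kg/m³

For an instantaneous plane source, C(x,t) = M/(n_e·A·√(4πDt)) · exp(−(x−vt)²/(4Dt)), with n_e·A the pore (flow) area.
Plume center vt = 2.0 × 11 = 22 m, so the well at 25 m is 3 m downgradient of the peak.
√(4πDt) = 4.239 m, giving peak height M/(n_e·A·√(4πDt)) = 87/(0.35 × 290 × 4.239) = 0.2022 kg/m³.
(x−vt)²/(4Dt) = (3)²/(4 × 0.13 × 11) = 1.573; exp(−1.573) = 0.2074.
C = 0.2022 × 0.2074 = 0.0419 kg/m³.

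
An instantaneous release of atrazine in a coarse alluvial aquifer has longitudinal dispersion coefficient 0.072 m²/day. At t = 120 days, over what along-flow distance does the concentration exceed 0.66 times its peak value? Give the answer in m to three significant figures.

The plume is Gaussian with σ = √(2Dt) = √(2 × 0.072 × 120) = 4.157 m.
C/C_peak = exp(−Δx²/(2σ²)) = 0.66 ⇒ Δx = σ·√(−2 ln 0.66) = 4.157 × 0.9116 = 3.790 m.
Width = 2Δx = 7.58 m.

7.58 m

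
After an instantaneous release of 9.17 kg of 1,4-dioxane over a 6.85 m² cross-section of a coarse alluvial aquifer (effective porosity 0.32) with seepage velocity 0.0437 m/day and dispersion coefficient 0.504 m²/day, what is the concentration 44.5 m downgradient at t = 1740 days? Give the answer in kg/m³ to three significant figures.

0.0300 kg/m³

For an instantaneous plane source, C(x,t) = M/(n_e·A·√(4πDt)) · exp(−(x−vt)²/(4Dt)), with n_e·A the pore (flow) area.
Plume center vt = 0.0437 × 1740 = 76.038 m, so the well at 44.5 m is 31.538 m upgradient of the peak.
√(4πDt) = 105.0 m, giving peak height M/(n_e·A·√(4πDt)) = 9.17/(0.32 × 6.85 × 105.0) = 0.03984 kg/m³.
(x−vt)²/(4Dt) = (-31.538)²/(4 × 0.504 × 1740) = 0.2835; exp(−0.2835) = 0.7531.
C = 0.03984 × 0.7531 = 0.0300 kg/m³.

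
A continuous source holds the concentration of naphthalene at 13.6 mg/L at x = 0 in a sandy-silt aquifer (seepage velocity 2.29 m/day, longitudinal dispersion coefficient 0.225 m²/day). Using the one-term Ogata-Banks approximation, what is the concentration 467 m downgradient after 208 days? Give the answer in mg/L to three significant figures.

For a continuous step input, C/C₀ ≈ ½·erfc((x−vt)/(2√(Dt))).
vt = 2.29 × 208 = 476.32 m and 2√(Dt) = 2√(0.225 × 208) = 13.68 m.
Argument (x−vt)/(2√(Dt)) = (467 − 476.32)/13.68 = -0.6813; ½·erfc(-0.6813) = 0.8324.
C = 13.6 × 0.8324 = 11.3 mg/L.

11.3 mg/L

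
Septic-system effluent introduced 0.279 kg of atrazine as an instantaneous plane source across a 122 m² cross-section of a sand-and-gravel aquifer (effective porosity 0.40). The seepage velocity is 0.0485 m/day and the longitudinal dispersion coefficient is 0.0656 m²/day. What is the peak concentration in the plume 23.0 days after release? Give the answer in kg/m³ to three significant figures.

0.00131 kg/m³

The peak of an instantaneous 1D plume sits at x = vt; there the Gaussian factor is 1 and C_max = M/(n_e·A·√(4πDt)), where n_e·A is the pore area the mass is dissolved in.
√(4πDt) = √(4π × 0.0656 × 23.0) = 4.354 m, so C_max = 0.279/(0.40 × 122 × 4.354) = 0.00131 kg/m³.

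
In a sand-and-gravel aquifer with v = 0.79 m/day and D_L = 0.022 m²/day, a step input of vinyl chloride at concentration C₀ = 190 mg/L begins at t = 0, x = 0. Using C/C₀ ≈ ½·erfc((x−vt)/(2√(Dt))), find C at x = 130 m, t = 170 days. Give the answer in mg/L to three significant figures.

For a continuous step input, C/C₀ ≈ ½·erfc((x−vt)/(2√(Dt))).
vt = 0.79 × 170 = 134.3 m and 2√(Dt) = 2√(0.022 × 170) = 3.868 m.
Argument (x−vt)/(2√(Dt)) = (130 − 134.3)/3.868 = -1.112; ½·erfc(-1.112) = 0.9421.
C = 190 × 0.9421 = 179 mg/L.

179 mg/L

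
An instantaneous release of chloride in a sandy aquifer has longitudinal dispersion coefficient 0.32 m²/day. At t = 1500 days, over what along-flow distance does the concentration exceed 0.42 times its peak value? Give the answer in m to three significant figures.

The plume is Gaussian with σ = √(2Dt) = √(2 × 0.32 × 1500) = 30.98 m.
C/C_peak = exp(−Δx²/(2σ²)) = 0.42 ⇒ Δx = σ·√(−2 ln 0.42) = 30.98 × 1.317 = 40.80 m.
Width = 2Δx = 81.6 m.

81.6 m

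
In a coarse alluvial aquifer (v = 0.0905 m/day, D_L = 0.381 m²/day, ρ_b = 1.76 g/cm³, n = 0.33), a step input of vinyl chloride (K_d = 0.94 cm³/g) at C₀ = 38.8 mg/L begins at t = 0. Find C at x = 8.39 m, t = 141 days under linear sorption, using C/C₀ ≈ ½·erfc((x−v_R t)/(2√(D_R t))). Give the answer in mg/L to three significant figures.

Retardation factor R = 1 + ρ_b·K_d/n = 1 + 1.76 × 0.94/0.33 = 6.013.
Sorption retards both mechanisms: v_R = v/R = 0.01505 m/day, D_R = D/R = 0.06336 m²/day.
v_R·t = 0.01505 × 141 = 2.12205 m; 2√(D_R t) = 5.978 m; argument = (8.39 − 2.12205)/5.978 = 1.049.
C = C₀ × ½·erfc(1.049) = 38.8 × 0.06897 = 2.68 mg/L.

2.68 mg/L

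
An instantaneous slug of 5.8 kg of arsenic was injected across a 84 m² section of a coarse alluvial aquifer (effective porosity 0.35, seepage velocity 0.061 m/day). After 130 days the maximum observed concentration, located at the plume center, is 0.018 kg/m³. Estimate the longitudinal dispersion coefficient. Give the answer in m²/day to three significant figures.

At the plume center C_max = M/(n_e·A·√(4πDt)), so D = M²/(4πt·(n_e·A·C_max)²).
n_e·A·C_max = 0.35 × 84 × 0.018 = 0.5292 kg/m.
D = 5.8²/(4π × 130 × 0.5292²) = 0.0735 m²/day.

0.0735 m²/day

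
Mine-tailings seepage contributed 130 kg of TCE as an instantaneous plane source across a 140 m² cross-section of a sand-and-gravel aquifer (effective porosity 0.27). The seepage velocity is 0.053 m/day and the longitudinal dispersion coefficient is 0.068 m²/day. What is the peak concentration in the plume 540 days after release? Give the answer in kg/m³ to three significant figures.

0.160 kg/m³

The peak of an instantaneous 1D plume sits at x = vt; there the Gaussian factor is 1 and C_max = M/(n_e·A·√(4πDt)), where n_e·A is the pore area the mass is dissolved in.
√(4πDt) = √(4π × 0.068 × 540) = 21.48 m, so C_max = 130/(0.27 × 140 × 21.48) = 0.160 kg/m³.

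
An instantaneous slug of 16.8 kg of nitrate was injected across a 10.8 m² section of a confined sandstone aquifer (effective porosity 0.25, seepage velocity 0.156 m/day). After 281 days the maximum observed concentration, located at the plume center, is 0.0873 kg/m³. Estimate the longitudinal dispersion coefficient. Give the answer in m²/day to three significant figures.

1.44 m²/day

At the plume center C_max = M/(n_e·A·√(4πDt)), so D = M²/(4πt·(n_e·A·C_max)²).
n_e·A·C_max = 0.25 × 10.8 × 0.0873 = 0.2357 kg/m.
D = 16.8²/(4π × 281 × 0.2357²) = 1.44 m²/day.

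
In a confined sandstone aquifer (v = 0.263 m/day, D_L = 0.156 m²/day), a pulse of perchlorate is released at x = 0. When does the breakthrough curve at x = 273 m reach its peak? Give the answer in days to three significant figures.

For the 1D instantaneous-source solution, setting ∂C/∂t = 0 at fixed x gives v²t² + 2Dt − x² = 0, so t = (√(D² + v²x²) − D)/v².
√(D² + v²x²) = √(0.156² + 0.263² × 273²) = 71.80; v² = 0.069169.
t = (71.80 − 0.156)/0.069169 = 1040 days (vs. the pure-advection estimate x/v = 1040 d).

1040 days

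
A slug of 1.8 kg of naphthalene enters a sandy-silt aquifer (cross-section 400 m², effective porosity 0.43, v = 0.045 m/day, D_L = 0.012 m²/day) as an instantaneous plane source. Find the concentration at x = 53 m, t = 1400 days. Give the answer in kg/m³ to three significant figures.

For an instantaneous plane source, C(x,t) = M/(n_e·A·√(4πDt)) · exp(−(x−vt)²/(4Dt)), with n_e·A the pore (flow) area.
Plume center vt = 0.045 × 1400 = 63 m, so the well at 53 m is 10 m upgradient of the peak.
√(4πDt) = 14.53 m, giving peak height M/(n_e·A·√(4πDt)) = 1.8/(0.43 × 400 × 14.53) = 0.0007202 kg/m³.
(x−vt)²/(4Dt) = (-10)²/(4 × 0.012 × 1400) = 1.488; exp(−1.488) = 0.2258.
C = 0.0007202 × 0.2258 = 0.000163 kg/m³.

0.000163 kg/m³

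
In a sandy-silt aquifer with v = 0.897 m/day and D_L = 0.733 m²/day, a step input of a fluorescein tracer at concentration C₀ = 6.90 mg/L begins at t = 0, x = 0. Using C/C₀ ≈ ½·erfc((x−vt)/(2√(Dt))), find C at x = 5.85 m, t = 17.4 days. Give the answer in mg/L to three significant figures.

For a continuous step input, C/C₀ ≈ ½·erfc((x−vt)/(2√(Dt))).
vt = 0.897 × 17.4 = 15.6078 m and 2√(Dt) = 2√(0.733 × 17.4) = 7.143 m.
Argument (x−vt)/(2√(Dt)) = (5.85 − 15.6078)/7.143 = -1.366; ½·erfc(-1.366) = 0.9733.
C = 6.90 × 0.9733 = 6.72 mg/L.

6.72 mg/L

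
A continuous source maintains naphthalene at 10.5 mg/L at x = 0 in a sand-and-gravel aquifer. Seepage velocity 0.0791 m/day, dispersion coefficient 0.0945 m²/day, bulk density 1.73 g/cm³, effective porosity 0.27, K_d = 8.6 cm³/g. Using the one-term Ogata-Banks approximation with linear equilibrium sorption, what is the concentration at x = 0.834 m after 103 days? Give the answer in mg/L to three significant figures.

Retardation factor R = 1 + ρ_b·K_d/n = 1 + 1.73 × 8.6/0.27 = 56.10.
Sorption retards both mechanisms: v_R = v/R = 0.001410 m/day, D_R = D/R = 0.001684 m²/day.
v_R·t = 0.001410 × 103 = 0.14523 m; 2√(D_R t) = 0.8330 m; argument = (0.834 − 0.14523)/0.8330 = 0.8269.
C = C₀ × ½·erfc(0.8269) = 10.5 × 0.1211 = 1.27 mg/L.

1.27 mg/L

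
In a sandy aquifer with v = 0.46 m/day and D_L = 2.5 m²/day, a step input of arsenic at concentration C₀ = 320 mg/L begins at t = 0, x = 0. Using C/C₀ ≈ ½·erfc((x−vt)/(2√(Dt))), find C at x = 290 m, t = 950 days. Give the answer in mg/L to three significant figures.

315 mg/L

For a continuous step input, C/C₀ ≈ ½·erfc((x−vt)/(2√(Dt))).
vt = 0.46 × 950 = 437 m and 2√(Dt) = 2√(2.5 × 950) = 97.47 m.
Argument (x−vt)/(2√(Dt)) = (290 − 437)/97.47 = -1.508; ½·erfc(-1.508) = 0.9835.
C = 320 × 0.9835 = 315 mg/L.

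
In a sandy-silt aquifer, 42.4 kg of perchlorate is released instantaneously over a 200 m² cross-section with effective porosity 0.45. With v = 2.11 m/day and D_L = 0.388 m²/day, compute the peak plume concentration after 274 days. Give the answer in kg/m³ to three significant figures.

0.0129 kg/m³

The peak of an instantaneous 1D plume sits at x = vt; there the Gaussian factor is 1 and C_max = M/(n_e·A·√(4πDt)), where n_e·A is the pore area the mass is dissolved in.
√(4πDt) = √(4π × 0.388 × 274) = 36.55 m, so C_max = 42.4/(0.45 × 200 × 36.55) = 0.0129 kg/m³.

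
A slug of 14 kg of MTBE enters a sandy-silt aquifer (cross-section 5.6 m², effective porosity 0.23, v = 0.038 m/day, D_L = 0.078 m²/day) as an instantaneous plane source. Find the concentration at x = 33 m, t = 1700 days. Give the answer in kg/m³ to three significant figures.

0.0405 kg/m³

For an instantaneous plane source, C(x,t) = M/(n_e·A·√(4πDt)) · exp(−(x−vt)²/(4Dt)), with n_e·A the pore (flow) area.
Plume center vt = 0.038 × 1700 = 64.6 m, so the well at 33 m is 31.6 m upgradient of the peak.
√(4πDt) = 40.82 m, giving peak height M/(n_e·A·√(4πDt)) = 14/(0.23 × 5.6 × 40.82) = 0.2663 kg/m³.
(x−vt)²/(4Dt) = (-31.6)²/(4 × 0.078 × 1700) = 1.883; exp(−1.883) = 0.1521.
C = 0.2663 × 0.1521 = 0.0405 kg/m³.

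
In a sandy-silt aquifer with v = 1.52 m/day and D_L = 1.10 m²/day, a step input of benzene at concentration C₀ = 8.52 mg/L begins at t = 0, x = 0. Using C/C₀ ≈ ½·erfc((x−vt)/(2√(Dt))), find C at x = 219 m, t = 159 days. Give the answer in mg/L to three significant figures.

7.56 mg/L

For a continuous step input, C/C₀ ≈ ½·erfc((x−vt)/(2√(Dt))).
vt = 1.52 × 159 = 241.68 m and 2√(Dt) = 2√(1.10 × 159) = 26.45 m.
Argument (x−vt)/(2√(Dt)) = (219 − 241.68)/26.45 = -0.8575; ½·erfc(-0.8575) = 0.8874.
C = 8.52 × 0.8874 = 7.56 mg/L.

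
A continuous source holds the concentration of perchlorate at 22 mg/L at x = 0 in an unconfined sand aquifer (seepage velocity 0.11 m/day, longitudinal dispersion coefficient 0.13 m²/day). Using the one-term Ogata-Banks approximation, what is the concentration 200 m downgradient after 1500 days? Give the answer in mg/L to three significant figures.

0.840 mg/L

For a continuous step input, C/C₀ ≈ ½·erfc((x−vt)/(2√(Dt))).
vt = 0.11 × 1500 = 165 m and 2√(Dt) = 2√(0.13 × 1500) = 27.93 m.
Argument (x−vt)/(2√(Dt)) = (200 − 165)/27.93 = 1.253; ½·erfc(1.253) = 0.03820.
C = 22 × 0.03820 = 0.840 mg/L.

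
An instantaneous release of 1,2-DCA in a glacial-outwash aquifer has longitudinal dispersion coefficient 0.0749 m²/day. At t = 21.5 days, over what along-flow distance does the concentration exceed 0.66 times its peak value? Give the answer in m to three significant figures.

3.27 m

The plume is Gaussian with σ = √(2Dt) = √(2 × 0.0749 × 21.5) = 1.795 m.
C/C_peak = exp(−Δx²/(2σ²)) = 0.66 ⇒ Δx = σ·√(−2 ln 0.66) = 1.795 × 0.9116 = 1.636 m.
Width = 2Δx = 3.27 m.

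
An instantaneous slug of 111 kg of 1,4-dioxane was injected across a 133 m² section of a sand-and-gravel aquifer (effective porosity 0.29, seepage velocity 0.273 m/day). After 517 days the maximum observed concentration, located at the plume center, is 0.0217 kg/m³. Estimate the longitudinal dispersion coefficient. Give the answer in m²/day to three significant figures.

At the plume center C_max = M/(n_e·A·√(4πDt)), so D = M²/(4πt·(n_e·A·C_max)²).
n_e·A·C_max = 0.29 × 133 × 0.0217 = 0.8370 kg/m.
D = 111²/(4π × 517 × 0.8370²) = 2.71 m²/day.

2.71 m²/day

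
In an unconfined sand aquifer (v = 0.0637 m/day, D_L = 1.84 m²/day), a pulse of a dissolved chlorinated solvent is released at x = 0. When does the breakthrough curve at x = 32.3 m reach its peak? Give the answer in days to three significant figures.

227 days

For the 1D instantaneous-source solution, setting ∂C/∂t = 0 at fixed x gives v²t² + 2Dt − x² = 0, so t = (√(D² + v²x²) − D)/v².
√(D² + v²x²) = √(1.84² + 0.0637² × 32.3²) = 2.760; v² = 0.00405769.
t = (2.760 − 1.84)/0.00405769 = 227 days (vs. the pure-advection estimate x/v = 507 d).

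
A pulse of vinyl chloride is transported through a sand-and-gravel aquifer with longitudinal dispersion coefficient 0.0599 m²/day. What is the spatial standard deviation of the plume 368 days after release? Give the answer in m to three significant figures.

6.64 m

Dispersive spreading gives a Gaussian with σ² = 2Dt; advection only shifts the center.
σ = √(2 × 0.0599 × 368) = 6.64 m.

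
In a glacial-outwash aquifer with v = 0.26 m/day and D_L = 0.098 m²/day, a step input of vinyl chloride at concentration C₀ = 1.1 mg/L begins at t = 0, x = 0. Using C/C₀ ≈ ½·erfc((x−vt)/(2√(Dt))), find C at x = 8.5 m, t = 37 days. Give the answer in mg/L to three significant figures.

For a continuous step input, C/C₀ ≈ ½·erfc((x−vt)/(2√(Dt))).
vt = 0.26 × 37 = 9.62 m and 2√(Dt) = 2√(0.098 × 37) = 3.808 m.
Argument (x−vt)/(2√(Dt)) = (8.5 − 9.62)/3.808 = -0.2941; ½·erfc(-0.2941) = 0.6613.
C = 1.1 × 0.6613 = 0.727 mg/L.

0.727 mg/L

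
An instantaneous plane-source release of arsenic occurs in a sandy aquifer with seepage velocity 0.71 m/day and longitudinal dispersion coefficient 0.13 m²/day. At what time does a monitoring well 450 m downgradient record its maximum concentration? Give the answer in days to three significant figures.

634 days

For the 1D instantaneous-source solution, setting ∂C/∂t = 0 at fixed x gives v²t² + 2Dt − x² = 0, so t = (√(D² + v²x²) − D)/v².
√(D² + v²x²) = √(0.13² + 0.71² × 450²) = 319.5; v² = 0.5041.
t = (319.5 − 0.13)/0.5041 = 634 days (vs. the pure-advection estimate x/v = 634 d).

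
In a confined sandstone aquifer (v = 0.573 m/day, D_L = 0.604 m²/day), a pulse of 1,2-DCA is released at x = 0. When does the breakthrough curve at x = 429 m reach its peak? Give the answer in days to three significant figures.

For the 1D instantaneous-source solution, setting ∂C/∂t = 0 at fixed x gives v²t² + 2Dt − x² = 0, so t = (√(D² + v²x²) − D)/v².
√(D² + v²x²) = √(0.604² + 0.573² × 429²) = 245.8; v² = 0.328329.
t = (245.8 − 0.604)/0.328329 = 747 days (vs. the pure-advection estimate x/v = 749 d).

747 days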